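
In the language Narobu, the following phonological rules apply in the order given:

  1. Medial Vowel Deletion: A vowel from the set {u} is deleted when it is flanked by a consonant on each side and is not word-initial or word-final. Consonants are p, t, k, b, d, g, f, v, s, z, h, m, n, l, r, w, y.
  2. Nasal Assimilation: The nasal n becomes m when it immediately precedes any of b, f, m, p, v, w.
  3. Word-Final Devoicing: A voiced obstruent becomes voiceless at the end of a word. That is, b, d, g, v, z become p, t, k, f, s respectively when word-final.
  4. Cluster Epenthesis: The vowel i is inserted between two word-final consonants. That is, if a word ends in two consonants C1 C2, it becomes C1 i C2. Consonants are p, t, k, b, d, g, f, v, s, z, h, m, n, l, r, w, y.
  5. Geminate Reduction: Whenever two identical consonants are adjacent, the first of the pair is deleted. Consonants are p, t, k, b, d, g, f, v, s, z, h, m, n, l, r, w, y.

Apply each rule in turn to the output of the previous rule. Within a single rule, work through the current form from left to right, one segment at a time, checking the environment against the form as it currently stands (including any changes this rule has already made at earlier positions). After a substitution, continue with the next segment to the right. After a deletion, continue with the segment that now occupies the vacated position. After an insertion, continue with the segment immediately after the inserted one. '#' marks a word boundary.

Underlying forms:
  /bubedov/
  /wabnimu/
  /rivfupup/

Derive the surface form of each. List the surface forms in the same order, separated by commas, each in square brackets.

[bedof], [wabnimu], [rivfpip]

/bubedov/:
  1 Medial Vowel Deletion: [bubedov] → [bbedov]
  2 Nasal Assimilation: no change — [bbedov]
  3 Word-Final Devoicing: [bbedov] → [bbedof]
  4 Cluster Epenthesis: no change — [bbedof]
  5 Geminate Reduction: [bbedof] → [bedof]
/wabnimu/:
  1 Medial Vowel Deletion: no change — [wabnimu]
  2 Nasal Assimilation: no change — [wabnimu]
  3 Word-Final Devoicing: no change — [wabnimu]
  4 Cluster Epenthesis: no change — [wabnimu]
  5 Geminate Reduction: no change — [wabnimu]
/rivfupup/:
  1 Medial Vowel Deletion: [rivfupup] → [rivfpp]
  2 Nasal Assimilation: no change — [rivfpp]
  3 Word-Final Devoicing: no change — [rivfpp]
  4 Cluster Epenthesis: [rivfpp] → [rivfpip]
  5 Geminate Reduction: no change — [rivfpip]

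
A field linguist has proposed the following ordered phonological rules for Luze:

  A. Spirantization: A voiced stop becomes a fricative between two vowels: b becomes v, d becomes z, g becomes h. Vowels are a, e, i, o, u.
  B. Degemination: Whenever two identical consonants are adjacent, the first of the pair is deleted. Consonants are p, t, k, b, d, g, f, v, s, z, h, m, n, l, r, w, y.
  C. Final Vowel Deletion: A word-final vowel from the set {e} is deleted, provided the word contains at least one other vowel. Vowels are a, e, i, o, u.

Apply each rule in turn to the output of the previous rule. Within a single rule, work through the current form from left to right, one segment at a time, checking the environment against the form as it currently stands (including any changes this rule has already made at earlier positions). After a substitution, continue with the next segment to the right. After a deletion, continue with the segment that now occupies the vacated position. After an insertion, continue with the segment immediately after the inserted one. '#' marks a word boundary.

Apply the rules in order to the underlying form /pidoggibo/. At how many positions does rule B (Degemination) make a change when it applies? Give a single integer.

A Spirantization: [pidoggibo] → [pizoggivo]
B Degemination: [pizoggivo] → [pizogivo]
C Final Vowel Deletion: no change — [pizogivo]
Rule B changed 1 position(s).

1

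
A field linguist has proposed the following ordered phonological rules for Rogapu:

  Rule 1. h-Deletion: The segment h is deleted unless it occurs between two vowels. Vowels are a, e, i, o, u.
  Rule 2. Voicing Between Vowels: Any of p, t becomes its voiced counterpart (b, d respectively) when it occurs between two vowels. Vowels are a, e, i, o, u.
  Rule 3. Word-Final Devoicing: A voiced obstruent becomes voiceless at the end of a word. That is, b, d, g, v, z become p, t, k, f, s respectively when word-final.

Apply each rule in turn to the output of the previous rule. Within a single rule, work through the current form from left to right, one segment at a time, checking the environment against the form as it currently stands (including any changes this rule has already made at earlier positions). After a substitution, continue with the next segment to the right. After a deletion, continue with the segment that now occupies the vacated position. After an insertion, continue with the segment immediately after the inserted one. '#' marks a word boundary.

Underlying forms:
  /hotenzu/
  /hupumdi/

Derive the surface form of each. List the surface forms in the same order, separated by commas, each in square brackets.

[odenzu], [ubumdi]

/hotenzu/:
  Rule 1 h-Deletion: [hotenzu] → [otenzu]
  Rule 2 Voicing Between Vowels: [otenzu] → [odenzu]
  Rule 3 Word-Final Devoicing: no change — [odenzu]
/hupumdi/:
  Rule 1 h-Deletion: [hupumdi] → [upumdi]
  Rule 2 Voicing Between Vowels: [upumdi] → [ubumdi]
  Rule 3 Word-Final Devoicing: no change — [ubumdi]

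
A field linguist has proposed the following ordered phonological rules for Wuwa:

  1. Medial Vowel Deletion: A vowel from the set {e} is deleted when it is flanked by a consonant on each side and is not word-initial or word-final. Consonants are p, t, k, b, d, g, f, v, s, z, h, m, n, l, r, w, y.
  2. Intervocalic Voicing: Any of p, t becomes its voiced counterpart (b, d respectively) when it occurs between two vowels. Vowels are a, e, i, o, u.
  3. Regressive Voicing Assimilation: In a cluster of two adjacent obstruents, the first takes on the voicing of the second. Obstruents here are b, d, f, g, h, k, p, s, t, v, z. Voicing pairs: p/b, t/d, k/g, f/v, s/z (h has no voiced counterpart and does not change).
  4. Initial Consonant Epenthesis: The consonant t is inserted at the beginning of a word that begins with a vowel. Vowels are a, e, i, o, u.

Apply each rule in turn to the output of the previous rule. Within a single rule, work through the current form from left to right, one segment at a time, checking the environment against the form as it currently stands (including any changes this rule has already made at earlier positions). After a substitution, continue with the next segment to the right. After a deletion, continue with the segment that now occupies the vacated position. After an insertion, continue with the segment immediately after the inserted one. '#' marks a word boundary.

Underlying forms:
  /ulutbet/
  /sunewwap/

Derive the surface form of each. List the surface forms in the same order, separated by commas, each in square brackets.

/ulutbet/:
  1 Medial Vowel Deletion: [ulutbet] → [ulutbt]
  2 Intervocalic Voicing: no change — [ulutbt]
  3 Regressive Voicing Assimilation: [ulutbt] → [uludpt]
  4 Initial Consonant Epenthesis: [uludpt] → [tuludpt]
/sunewwap/:
  1 Medial Vowel Deletion: [sunewwap] → [sunwwap]
  2 Intervocalic Voicing: no change — [sunwwap]
  3 Regressive Voicing Assimilation: no change — [sunwwap]
  4 Initial Consonant Epenthesis: no change — [sunwwap]

[tuludpt], [sunwwap]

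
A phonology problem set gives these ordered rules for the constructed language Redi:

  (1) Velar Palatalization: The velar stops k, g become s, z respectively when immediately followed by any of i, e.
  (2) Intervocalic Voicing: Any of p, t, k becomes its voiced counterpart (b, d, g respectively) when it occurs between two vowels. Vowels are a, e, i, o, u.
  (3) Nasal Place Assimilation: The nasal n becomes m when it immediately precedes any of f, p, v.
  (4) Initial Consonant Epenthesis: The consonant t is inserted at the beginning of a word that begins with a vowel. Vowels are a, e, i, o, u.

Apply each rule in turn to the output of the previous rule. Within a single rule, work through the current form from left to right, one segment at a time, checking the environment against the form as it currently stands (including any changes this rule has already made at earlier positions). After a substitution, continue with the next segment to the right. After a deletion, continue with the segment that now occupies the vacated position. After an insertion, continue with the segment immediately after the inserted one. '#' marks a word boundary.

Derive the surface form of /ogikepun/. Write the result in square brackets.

[tozisebun]

(1) Velar Palatalization: [ogikepun] → [ozisepun]
(2) Intervocalic Voicing: [ozisepun] → [ozisebun]
(3) Nasal Place Assimilation: no change — [ozisebun]
(4) Initial Consonant Epenthesis: [ozisebun] → [tozisebun]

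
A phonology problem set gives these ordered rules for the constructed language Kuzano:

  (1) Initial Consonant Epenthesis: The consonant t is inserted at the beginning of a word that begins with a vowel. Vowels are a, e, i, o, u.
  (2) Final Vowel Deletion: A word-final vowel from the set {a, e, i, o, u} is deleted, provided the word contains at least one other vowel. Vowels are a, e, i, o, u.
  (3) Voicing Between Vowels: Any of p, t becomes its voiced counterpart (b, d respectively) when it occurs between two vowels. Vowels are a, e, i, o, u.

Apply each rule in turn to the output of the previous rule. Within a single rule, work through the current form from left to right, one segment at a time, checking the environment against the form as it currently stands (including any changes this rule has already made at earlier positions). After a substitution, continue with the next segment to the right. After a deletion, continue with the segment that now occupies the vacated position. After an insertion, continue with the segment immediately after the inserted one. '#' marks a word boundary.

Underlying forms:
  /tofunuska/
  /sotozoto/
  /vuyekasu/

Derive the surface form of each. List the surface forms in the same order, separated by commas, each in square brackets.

/tofunuska/:
  (1) Initial Consonant Epenthesis: no change — [tofunuska]
  (2) Final Vowel Deletion: [tofunuska] → [tofunusk]
  (3) Voicing Between Vowels: no change — [tofunusk]
/sotozoto/:
  (1) Initial Consonant Epenthesis: no change — [sotozoto]
  (2) Final Vowel Deletion: [sotozoto] → [sotozot]
  (3) Voicing Between Vowels: [sotozot] → [sodozot]
/vuyekasu/:
  (1) Initial Consonant Epenthesis: no change — [vuyekasu]
  (2) Final Vowel Deletion: [vuyekasu] → [vuyekas]
  (3) Voicing Between Vowels: no change — [vuyekas]

[tofunusk], [sodozot], [vuyekas]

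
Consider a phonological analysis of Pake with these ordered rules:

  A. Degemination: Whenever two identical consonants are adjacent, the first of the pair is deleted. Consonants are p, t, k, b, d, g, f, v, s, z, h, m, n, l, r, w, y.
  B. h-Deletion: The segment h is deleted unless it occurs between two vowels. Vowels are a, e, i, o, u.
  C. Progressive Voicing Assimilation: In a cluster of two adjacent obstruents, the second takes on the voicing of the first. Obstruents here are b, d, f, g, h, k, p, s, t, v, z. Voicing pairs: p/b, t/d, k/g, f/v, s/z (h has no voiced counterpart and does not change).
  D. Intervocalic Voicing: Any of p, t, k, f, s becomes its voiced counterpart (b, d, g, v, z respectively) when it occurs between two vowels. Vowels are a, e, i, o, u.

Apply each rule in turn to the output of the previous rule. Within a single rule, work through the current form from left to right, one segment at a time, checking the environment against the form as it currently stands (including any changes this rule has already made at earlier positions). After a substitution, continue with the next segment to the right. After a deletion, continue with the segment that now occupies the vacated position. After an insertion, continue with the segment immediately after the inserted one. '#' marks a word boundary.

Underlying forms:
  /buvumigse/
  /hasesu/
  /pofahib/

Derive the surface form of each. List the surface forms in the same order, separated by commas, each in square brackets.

[buvumigze], [azezu], [povahib]

/buvumigse/:
  A Degemination: no change — [buvumigse]
  B h-Deletion: no change — [buvumigse]
  C Progressive Voicing Assimilation: [buvumigse] → [buvumigze]
  D Intervocalic Voicing: no change — [buvumigze]
/hasesu/:
  A Degemination: no change — [hasesu]
  B h-Deletion: [hasesu] → [asesu]
  C Progressive Voicing Assimilation: no change — [asesu]
  D Intervocalic Voicing: [asesu] → [azezu]
/pofahib/:
  A Degemination: no change — [pofahib]
  B h-Deletion: no change — [pofahib]
  C Progressive Voicing Assimilation: no change — [pofahib]
  D Intervocalic Voicing: [pofahib] → [povahib]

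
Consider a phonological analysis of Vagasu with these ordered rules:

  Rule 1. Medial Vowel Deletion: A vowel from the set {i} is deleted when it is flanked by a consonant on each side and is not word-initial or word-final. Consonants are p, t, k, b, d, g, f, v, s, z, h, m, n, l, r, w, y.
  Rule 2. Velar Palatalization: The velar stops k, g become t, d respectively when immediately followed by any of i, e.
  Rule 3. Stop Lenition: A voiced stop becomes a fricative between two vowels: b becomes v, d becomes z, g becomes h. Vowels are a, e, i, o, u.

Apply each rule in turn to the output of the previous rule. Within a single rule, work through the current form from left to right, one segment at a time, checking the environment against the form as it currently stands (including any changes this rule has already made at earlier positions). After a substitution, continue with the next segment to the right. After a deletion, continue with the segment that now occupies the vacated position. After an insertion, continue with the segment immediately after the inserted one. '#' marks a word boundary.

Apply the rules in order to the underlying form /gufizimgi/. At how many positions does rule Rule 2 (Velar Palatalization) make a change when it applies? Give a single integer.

Rule 1 Medial Vowel Deletion: [gufizimgi] → [gufzmgi]
Rule 2 Velar Palatalization: [gufzmgi] → [gufzmdi]
Rule 3 Stop Lenition: no change — [gufzmdi]
Rule Rule 2 changed 1 position(s).

1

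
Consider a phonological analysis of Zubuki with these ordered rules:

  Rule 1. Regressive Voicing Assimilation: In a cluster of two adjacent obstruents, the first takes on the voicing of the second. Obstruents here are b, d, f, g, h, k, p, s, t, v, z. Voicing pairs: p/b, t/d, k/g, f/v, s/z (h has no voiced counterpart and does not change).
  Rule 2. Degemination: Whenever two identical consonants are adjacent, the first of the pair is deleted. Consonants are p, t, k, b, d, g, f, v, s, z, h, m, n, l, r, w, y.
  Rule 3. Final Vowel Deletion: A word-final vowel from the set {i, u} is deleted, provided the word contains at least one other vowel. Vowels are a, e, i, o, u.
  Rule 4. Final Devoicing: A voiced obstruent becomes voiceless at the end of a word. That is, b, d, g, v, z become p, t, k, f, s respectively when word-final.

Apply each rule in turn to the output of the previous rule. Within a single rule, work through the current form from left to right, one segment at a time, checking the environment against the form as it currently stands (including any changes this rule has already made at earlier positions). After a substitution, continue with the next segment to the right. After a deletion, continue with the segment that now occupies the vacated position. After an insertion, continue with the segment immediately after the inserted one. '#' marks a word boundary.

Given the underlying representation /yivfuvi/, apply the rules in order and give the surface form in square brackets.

Rule 1 Regressive Voicing Assimilation: [yivfuvi] → [yiffuvi]
Rule 2 Degemination: [yiffuvi] → [yifuvi]
Rule 3 Final Vowel Deletion: [yifuvi] → [yifuv]
Rule 4 Final Devoicing: [yifuv] → [yifuf]

[yifuf]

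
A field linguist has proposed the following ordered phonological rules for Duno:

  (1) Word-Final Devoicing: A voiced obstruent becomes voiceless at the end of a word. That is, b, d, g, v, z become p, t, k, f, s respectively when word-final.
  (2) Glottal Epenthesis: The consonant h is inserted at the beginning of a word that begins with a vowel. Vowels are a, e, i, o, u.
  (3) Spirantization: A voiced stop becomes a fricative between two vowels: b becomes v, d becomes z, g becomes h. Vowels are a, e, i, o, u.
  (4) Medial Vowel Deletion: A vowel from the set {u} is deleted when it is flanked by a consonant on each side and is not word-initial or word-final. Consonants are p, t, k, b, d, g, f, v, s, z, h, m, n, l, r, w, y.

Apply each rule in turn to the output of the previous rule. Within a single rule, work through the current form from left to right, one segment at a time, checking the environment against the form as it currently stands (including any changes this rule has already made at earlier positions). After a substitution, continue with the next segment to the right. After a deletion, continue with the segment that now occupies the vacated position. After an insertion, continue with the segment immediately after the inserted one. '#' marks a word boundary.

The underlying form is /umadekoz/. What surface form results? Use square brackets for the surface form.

(1) Word-Final Devoicing: [umadekoz] → [umadekos]
(2) Glottal Epenthesis: [umadekos] → [humadekos]
(3) Spirantization: [humadekos] → [humazekos]
(4) Medial Vowel Deletion: [humazekos] → [hmazekos]

[hmazekos]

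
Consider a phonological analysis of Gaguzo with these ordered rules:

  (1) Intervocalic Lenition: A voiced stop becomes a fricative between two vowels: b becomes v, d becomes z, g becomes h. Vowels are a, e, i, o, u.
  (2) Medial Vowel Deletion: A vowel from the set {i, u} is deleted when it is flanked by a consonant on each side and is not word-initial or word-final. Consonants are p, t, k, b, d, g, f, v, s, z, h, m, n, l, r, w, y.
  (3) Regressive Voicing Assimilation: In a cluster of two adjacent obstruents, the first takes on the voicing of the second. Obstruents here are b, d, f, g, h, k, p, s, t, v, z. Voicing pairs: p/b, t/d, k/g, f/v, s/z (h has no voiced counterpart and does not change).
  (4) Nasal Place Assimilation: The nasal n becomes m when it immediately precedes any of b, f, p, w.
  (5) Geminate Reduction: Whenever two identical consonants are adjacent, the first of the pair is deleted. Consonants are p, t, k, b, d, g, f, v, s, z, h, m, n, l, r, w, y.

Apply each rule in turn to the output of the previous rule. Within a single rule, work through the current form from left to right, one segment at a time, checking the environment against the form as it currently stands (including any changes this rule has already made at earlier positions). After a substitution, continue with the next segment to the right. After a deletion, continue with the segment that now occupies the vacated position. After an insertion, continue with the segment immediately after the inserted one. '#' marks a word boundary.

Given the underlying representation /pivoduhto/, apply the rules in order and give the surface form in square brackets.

(1) Intervocalic Lenition: [pivoduhto] → [pivozuhto]
(2) Medial Vowel Deletion: [pivozuhto] → [pvozhto]
(3) Regressive Voicing Assimilation: [pvozhto] → [bvoshto]
(4) Nasal Place Assimilation: no change — [bvoshto]
(5) Geminate Reduction: no change — [bvoshto]

[bvoshto]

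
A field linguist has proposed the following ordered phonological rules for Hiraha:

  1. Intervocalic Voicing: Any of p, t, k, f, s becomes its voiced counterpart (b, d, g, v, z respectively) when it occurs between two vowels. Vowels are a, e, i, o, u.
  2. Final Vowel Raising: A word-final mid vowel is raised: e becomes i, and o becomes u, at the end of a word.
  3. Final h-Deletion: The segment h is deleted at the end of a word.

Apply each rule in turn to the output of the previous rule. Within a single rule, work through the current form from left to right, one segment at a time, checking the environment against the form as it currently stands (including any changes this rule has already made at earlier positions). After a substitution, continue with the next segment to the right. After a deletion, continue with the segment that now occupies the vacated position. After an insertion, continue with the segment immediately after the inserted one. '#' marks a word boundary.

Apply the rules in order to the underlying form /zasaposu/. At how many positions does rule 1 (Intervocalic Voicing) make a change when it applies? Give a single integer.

1 Intervocalic Voicing: [zasaposu] → [zazabozu]
2 Final Vowel Raising: no change — [zazabozu]
3 Final h-Deletion: no change — [zazabozu]
Rule 1 changed 3 position(s).

3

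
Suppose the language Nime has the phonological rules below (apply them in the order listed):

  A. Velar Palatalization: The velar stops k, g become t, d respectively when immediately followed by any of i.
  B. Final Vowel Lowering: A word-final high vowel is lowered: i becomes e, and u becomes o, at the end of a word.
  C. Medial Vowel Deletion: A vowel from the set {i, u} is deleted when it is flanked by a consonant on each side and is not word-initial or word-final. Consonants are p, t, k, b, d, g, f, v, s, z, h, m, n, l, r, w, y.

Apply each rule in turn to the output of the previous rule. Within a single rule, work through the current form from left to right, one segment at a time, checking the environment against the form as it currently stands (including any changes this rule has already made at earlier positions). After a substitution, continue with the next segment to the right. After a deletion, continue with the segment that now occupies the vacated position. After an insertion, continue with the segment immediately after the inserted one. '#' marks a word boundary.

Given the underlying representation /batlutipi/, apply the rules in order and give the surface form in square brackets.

A Velar Palatalization: no change — [batlutipi]
B Final Vowel Lowering: [batlutipi] → [batlutipe]
C Medial Vowel Deletion: [batlutipe] → [batltpe]

[batltpe]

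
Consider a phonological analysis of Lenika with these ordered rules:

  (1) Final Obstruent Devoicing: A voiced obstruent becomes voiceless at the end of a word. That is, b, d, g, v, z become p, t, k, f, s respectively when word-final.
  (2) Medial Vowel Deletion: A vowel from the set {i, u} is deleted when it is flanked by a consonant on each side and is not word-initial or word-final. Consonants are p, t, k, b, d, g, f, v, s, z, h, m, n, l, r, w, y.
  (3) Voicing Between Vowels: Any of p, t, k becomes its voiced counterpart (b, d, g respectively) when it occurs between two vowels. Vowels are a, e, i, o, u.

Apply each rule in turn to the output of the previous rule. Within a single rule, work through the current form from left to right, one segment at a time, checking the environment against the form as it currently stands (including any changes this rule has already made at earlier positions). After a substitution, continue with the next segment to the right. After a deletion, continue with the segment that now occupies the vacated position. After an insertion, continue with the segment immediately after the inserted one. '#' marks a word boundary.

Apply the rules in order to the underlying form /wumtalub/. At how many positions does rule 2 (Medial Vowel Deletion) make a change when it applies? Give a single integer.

2

(1) Final Obstruent Devoicing: [wumtalub] → [wumtalup]
(2) Medial Vowel Deletion: [wumtalup] → [wmtalp]
(3) Voicing Between Vowels: no change — [wmtalp]
Rule 2 changed 2 position(s).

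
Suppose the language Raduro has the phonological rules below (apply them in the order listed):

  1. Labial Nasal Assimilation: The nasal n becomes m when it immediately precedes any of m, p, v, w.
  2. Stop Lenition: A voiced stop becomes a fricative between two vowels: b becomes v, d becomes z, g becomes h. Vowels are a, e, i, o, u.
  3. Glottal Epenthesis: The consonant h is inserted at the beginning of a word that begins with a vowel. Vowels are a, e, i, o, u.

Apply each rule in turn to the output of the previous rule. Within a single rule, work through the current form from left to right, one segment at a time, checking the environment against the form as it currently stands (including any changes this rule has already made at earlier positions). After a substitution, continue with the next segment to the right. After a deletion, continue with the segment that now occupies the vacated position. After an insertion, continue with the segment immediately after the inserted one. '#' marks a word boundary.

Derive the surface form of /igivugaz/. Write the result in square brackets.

[hihivuhaz]

1 Labial Nasal Assimilation: no change — [igivugaz]
2 Stop Lenition: [igivugaz] → [ihivuhaz]
3 Glottal Epenthesis: [ihivuhaz] → [hihivuhaz]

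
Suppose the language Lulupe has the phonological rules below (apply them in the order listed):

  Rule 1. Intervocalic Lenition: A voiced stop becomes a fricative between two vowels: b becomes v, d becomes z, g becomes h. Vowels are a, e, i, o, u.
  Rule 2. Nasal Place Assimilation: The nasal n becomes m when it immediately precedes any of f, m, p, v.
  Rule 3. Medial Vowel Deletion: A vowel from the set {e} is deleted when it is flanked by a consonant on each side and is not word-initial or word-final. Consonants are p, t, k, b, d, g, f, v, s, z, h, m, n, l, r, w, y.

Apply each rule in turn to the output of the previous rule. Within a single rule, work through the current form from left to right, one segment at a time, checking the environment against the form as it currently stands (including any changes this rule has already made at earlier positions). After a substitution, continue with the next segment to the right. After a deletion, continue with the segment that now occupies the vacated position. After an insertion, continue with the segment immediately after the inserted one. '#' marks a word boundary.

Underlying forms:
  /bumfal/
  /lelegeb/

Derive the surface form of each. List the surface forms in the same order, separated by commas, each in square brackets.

[bumfal], [llhb]

/bumfal/:
  Rule 1 Intervocalic Lenition: no change — [bumfal]
  Rule 2 Nasal Place Assimilation: no change — [bumfal]
  Rule 3 Medial Vowel Deletion: no change — [bumfal]
/lelegeb/:
  Rule 1 Intervocalic Lenition: [lelegeb] → [leleheb]
  Rule 2 Nasal Place Assimilation: no change — [leleheb]
  Rule 3 Medial Vowel Deletion: [leleheb] → [llhb]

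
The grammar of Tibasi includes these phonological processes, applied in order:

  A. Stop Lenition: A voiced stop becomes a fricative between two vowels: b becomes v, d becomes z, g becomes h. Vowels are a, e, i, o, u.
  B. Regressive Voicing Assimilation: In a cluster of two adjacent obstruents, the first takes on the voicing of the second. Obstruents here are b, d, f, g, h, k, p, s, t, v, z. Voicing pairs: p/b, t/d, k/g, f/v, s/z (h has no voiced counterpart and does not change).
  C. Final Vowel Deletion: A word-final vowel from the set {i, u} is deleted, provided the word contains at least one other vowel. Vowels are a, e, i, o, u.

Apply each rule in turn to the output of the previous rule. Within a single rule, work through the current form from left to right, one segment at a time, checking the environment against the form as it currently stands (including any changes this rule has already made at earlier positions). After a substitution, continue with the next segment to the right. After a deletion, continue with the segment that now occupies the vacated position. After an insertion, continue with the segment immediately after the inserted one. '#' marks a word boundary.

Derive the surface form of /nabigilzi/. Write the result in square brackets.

[navihilz]

A Stop Lenition: [nabigilzi] → [navihilzi]
B Regressive Voicing Assimilation: no change — [navihilzi]
C Final Vowel Deletion: [navihilzi] → [navihilz]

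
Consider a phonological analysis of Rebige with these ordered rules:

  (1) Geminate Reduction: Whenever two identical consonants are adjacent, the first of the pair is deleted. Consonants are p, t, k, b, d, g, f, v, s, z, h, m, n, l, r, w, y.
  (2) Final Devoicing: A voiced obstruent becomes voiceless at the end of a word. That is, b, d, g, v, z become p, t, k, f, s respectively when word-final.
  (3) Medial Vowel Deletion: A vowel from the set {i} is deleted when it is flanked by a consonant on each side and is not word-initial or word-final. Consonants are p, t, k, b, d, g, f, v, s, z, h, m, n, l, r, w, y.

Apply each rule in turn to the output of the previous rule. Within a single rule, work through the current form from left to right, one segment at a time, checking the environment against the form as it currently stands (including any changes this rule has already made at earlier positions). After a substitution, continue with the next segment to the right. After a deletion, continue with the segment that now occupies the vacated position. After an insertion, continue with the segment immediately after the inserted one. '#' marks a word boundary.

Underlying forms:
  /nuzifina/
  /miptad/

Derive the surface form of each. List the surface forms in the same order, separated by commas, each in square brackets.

/nuzifina/:
  (1) Geminate Reduction: no change — [nuzifina]
  (2) Final Devoicing: no change — [nuzifina]
  (3) Medial Vowel Deletion: [nuzifina] → [nuzfna]
/miptad/:
  (1) Geminate Reduction: no change — [miptad]
  (2) Final Devoicing: [miptad] → [miptat]
  (3) Medial Vowel Deletion: [miptat] → [mptat]

[nuzfna], [mptat]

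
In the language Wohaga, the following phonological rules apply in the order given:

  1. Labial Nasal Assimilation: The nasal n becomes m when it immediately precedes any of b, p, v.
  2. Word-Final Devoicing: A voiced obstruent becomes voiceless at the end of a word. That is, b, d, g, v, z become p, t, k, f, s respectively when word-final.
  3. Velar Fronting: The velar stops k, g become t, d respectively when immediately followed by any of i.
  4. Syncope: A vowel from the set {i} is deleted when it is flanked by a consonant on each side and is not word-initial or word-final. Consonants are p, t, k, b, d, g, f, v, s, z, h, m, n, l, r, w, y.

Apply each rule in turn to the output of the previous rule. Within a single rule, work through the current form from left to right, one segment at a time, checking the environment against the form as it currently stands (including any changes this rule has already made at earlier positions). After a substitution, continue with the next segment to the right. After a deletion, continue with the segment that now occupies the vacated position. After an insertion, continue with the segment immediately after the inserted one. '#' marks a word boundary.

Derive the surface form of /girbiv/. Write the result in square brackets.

[drbf]

1 Labial Nasal Assimilation: no change — [girbiv]
2 Word-Final Devoicing: [girbiv] → [girbif]
3 Velar Fronting: [girbif] → [dirbif]
4 Syncope: [dirbif] → [drbf]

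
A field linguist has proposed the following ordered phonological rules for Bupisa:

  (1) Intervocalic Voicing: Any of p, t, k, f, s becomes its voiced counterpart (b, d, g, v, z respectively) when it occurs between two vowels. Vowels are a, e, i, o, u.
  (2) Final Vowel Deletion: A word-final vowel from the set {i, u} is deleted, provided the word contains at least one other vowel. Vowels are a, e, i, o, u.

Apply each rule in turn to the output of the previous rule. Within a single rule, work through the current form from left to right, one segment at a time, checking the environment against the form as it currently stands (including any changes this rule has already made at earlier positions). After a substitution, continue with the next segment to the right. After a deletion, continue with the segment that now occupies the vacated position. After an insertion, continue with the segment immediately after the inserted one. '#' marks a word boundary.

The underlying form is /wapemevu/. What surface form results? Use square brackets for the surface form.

[wabemev]

(1) Intervocalic Voicing: [wapemevu] → [wabemevu]
(2) Final Vowel Deletion: [wabemevu] → [wabemev]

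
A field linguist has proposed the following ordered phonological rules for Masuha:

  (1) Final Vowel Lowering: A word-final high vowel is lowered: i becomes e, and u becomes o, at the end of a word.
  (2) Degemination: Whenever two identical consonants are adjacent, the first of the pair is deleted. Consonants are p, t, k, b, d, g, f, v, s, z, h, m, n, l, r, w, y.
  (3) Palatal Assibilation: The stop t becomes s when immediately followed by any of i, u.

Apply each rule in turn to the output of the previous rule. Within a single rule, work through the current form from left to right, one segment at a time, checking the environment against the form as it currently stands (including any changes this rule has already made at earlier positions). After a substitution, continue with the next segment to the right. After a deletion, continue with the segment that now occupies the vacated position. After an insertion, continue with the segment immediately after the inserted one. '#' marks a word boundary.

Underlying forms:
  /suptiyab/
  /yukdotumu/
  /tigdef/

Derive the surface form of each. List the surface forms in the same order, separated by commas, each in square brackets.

/suptiyab/:
  (1) Final Vowel Lowering: no change — [suptiyab]
  (2) Degemination: no change — [suptiyab]
  (3) Palatal Assibilation: [suptiyab] → [supsiyab]
/yukdotumu/:
  (1) Final Vowel Lowering: [yukdotumu] → [yukdotumo]
  (2) Degemination: no change — [yukdotumo]
  (3) Palatal Assibilation: [yukdotumo] → [yukdosumo]
/tigdef/:
  (1) Final Vowel Lowering: no change — [tigdef]
  (2) Degemination: no change — [tigdef]
  (3) Palatal Assibilation: [tigdef] → [sigdef]

[supsiyab], [yukdosumo], [sigdef]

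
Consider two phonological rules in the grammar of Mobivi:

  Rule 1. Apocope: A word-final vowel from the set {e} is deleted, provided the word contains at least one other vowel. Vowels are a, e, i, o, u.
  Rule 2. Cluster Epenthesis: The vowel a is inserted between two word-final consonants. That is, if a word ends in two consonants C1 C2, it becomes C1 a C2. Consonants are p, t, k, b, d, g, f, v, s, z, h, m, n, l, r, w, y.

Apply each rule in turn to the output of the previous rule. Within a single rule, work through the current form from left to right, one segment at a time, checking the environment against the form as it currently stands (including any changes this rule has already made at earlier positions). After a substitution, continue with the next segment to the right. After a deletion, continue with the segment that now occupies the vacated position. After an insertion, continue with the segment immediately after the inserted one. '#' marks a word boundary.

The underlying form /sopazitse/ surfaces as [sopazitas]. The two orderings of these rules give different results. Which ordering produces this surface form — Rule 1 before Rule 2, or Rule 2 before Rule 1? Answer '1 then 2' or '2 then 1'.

Order 1 then 2:
  1 Apocope: [sopazitse] → [sopazits]
  2 Cluster Epenthesis: [sopazits] → [sopazitas]
  result: [sopazitas]
Order 2 then 1:
  2 Cluster Epenthesis: no change — [sopazitse]
  1 Apocope: [sopazitse] → [sopazits]
  result: [sopazits]

1 then 2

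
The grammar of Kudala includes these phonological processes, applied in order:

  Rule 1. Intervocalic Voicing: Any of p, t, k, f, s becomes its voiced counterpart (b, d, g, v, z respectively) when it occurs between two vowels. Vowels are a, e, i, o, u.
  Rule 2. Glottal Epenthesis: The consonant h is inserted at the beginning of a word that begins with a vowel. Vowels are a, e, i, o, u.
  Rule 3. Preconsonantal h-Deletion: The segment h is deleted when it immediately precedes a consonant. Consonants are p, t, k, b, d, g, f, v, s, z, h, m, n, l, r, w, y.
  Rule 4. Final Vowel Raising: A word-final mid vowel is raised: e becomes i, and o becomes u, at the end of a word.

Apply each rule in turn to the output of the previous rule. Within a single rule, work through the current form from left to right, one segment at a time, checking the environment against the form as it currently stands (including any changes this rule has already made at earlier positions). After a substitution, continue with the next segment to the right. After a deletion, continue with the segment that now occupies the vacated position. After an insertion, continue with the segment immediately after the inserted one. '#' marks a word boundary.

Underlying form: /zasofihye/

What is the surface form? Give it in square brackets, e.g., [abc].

[zazoviyi]

Rule 1 Intervocalic Voicing: [zasofihye] → [zazovihye]
Rule 2 Glottal Epenthesis: no change — [zazovihye]
Rule 3 Preconsonantal h-Deletion: [zazovihye] → [zazoviye]
Rule 4 Final Vowel Raising: [zazoviye] → [zazoviyi]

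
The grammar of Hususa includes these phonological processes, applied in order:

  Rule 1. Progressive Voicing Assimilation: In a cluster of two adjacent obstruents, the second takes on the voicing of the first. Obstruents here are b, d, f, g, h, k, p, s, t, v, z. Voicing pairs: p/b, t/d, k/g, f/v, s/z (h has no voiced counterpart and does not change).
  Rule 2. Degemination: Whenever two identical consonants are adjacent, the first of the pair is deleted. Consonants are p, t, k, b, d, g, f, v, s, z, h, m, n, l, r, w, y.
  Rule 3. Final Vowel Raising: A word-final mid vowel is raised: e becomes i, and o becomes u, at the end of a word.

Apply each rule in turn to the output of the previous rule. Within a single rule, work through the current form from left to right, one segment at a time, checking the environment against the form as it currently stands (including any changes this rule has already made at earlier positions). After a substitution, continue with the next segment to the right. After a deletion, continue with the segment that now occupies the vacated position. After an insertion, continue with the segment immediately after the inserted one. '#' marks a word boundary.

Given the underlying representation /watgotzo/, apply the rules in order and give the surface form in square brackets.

Rule 1 Progressive Voicing Assimilation: [watgotzo] → [watkotso]
Rule 2 Degemination: no change — [watkotso]
Rule 3 Final Vowel Raising: [watkotso] → [watkotsu]

[watkotsu]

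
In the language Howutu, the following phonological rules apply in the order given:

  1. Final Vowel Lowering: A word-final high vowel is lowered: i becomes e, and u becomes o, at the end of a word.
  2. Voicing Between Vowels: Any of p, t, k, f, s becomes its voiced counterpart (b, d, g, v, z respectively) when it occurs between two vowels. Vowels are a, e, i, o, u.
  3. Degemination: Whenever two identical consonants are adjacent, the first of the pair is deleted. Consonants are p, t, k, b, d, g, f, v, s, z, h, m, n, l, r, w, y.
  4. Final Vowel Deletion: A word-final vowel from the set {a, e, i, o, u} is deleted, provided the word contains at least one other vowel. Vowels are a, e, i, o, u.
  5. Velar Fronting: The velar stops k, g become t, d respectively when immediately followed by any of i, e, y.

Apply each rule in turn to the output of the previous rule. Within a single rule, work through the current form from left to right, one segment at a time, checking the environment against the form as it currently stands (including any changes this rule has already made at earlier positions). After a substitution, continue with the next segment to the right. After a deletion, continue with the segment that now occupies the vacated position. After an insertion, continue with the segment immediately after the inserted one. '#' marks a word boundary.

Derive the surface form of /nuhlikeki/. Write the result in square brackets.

1 Final Vowel Lowering: [nuhlikeki] → [nuhlikeke]
2 Voicing Between Vowels: [nuhlikeke] → [nuhligege]
3 Degemination: no change — [nuhligege]
4 Final Vowel Deletion: [nuhligege] → [nuhligeg]
5 Velar Fronting: [nuhligeg] → [nuhlideg]

[nuhlideg]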